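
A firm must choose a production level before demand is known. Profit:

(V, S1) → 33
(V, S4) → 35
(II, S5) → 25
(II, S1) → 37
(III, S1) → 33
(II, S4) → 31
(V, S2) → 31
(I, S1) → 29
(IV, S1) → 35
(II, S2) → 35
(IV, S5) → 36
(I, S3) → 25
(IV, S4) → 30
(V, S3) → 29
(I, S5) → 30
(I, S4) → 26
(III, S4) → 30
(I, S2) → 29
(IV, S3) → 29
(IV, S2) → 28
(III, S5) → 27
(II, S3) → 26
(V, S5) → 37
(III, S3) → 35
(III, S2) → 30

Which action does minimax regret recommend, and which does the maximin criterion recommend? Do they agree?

minimax regret → V; maximin → V (agree)

Column bests: S1=37, S2=35, S3=35, S4=35, S5=37.
I regrets: 8, 6, 10, 9, 7 → max 10
II regrets: 0, 0, 9, 4, 12 → max 12
III regrets: 4, 5, 0, 5, 10 → max 10
IV regrets: 2, 7, 6, 5, 1 → max 7
V regrets: 4, 4, 6, 0, 0 → max 6
Smallest max regret = 6 → V.
Row minima: I=25, II=25, III=27, IV=28, V=29
Best worst-case = 29 → V.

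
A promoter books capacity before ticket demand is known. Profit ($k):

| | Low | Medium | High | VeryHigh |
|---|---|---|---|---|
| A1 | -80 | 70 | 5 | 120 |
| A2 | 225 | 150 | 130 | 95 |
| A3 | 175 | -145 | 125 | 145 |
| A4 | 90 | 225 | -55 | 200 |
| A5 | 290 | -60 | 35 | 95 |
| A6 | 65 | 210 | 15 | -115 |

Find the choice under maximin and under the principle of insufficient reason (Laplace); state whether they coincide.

maximin → A2; laplace → A2 (agree)

Row minima: A1=-80, A2=95, A3=-145, A4=-55, A5=-60, A6=-115
Best worst-case = 95 → A2.
Row averages: A1=28.75, A2=150, A3=75, A4=115, A5=90, A6=43.75
Highest average = 150 → A2.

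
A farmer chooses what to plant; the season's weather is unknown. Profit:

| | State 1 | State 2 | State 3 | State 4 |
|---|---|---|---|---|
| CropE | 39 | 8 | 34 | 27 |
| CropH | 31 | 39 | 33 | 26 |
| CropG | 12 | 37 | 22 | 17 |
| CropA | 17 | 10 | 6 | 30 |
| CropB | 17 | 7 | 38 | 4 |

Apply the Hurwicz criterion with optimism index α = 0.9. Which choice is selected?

CropH

CropE: 0.9·39 + 0.1·8 = 35.9
CropH: 0.9·39 + 0.1·26 = 37.7
CropG: 0.9·37 + 0.1·12 = 34.5
CropA: 0.9·30 + 0.1·6 = 27.6
CropB: 0.9·38 + 0.1·4 = 34.6
Highest Hurwicz score = 37.7 → CropH.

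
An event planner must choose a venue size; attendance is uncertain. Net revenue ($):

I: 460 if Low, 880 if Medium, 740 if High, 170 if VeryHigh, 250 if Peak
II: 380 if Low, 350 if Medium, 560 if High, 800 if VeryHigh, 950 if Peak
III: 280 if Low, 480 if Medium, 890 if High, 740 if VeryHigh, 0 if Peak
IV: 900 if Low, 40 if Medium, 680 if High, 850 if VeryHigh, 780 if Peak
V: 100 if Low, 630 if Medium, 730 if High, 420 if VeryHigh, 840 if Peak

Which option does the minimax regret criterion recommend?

II

Column bests: Low=900, Medium=880, High=890, VeryHigh=850, Peak=950.
I regrets: 440, 0, 150, 680, 700 → max 700
II regrets: 520, 530, 330, 50, 0 → max 530
III regrets: 620, 400, 0, 110, 950 → max 950
IV regrets: 0, 840, 210, 0, 170 → max 840
V regrets: 800, 250, 160, 430, 110 → max 800
Smallest max regret = 530 → II.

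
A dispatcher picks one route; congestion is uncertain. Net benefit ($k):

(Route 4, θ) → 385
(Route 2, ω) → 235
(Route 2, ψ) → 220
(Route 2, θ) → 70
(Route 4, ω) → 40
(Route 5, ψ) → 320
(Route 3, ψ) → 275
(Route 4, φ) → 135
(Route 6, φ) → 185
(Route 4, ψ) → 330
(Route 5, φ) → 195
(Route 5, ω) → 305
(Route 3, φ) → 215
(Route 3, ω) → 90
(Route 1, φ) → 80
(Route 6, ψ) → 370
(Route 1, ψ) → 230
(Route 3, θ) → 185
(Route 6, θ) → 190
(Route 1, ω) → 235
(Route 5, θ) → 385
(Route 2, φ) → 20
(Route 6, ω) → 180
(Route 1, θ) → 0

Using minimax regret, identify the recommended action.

Column bests: θ=385, φ=215, ψ=370, ω=305.
Route 1 regrets: 385, 135, 140, 70 → max 385
Route 2 regrets: 315, 195, 150, 70 → max 315
Route 3 regrets: 200, 0, 95, 215 → max 215
Route 4 regrets: 0, 80, 40, 265 → max 265
Route 5 regrets: 0, 20, 50, 0 → max 50
Route 6 regrets: 195, 30, 0, 125 → max 195
Smallest max regret = 50 → Route 5.

Route 5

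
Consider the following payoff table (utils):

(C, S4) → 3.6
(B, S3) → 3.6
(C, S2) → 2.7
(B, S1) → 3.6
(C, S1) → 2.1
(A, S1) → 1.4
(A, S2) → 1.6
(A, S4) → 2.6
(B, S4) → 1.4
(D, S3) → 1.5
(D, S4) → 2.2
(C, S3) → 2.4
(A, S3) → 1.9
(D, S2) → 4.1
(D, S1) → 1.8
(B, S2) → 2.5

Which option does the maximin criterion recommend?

Row minima: A=1.4, B=1.4, C=2.1, D=1.5
Best worst-case = 2.1 → C.

C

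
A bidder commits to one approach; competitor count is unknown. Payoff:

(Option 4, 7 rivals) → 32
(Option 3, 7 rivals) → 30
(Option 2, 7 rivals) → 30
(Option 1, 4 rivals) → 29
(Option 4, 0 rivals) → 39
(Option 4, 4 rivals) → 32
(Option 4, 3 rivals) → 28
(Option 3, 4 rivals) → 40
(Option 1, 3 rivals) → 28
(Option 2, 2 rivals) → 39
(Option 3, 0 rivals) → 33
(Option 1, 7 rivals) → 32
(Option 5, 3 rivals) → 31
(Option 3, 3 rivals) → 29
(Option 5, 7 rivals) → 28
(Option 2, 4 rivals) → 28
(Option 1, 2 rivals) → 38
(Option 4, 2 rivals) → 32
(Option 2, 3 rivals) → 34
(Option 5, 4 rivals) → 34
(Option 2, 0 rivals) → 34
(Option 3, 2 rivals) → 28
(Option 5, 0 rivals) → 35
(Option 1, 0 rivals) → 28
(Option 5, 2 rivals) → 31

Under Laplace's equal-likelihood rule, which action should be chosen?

Row averages: Option 1=31, Option 2=33, Option 3=32, Option 4=32.6, Option 5=31.8
Highest average = 33 → Option 2.

Option 2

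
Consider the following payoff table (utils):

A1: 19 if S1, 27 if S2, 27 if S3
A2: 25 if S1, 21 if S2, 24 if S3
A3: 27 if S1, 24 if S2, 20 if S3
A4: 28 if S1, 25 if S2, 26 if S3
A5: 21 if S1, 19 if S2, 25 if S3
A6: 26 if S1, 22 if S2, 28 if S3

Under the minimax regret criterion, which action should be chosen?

A4

Column bests: S1=28, S2=27, S3=28.
A1 regrets: 9, 0, 1 → max 9
A2 regrets: 3, 6, 4 → max 6
A3 regrets: 1, 3, 8 → max 8
A4 regrets: 0, 2, 2 → max 2
A5 regrets: 7, 8, 3 → max 8
A6 regrets: 2, 5, 0 → max 5
Smallest max regret = 2 → A4.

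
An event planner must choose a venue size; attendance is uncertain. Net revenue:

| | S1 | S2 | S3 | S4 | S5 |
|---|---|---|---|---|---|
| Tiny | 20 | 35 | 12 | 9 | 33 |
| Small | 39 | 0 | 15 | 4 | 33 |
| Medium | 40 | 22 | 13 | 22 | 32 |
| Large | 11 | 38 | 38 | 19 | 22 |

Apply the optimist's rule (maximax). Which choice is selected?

Medium

Row maxima: Tiny=35, Small=39, Medium=40, Large=38
Best best-case = 40 → Medium.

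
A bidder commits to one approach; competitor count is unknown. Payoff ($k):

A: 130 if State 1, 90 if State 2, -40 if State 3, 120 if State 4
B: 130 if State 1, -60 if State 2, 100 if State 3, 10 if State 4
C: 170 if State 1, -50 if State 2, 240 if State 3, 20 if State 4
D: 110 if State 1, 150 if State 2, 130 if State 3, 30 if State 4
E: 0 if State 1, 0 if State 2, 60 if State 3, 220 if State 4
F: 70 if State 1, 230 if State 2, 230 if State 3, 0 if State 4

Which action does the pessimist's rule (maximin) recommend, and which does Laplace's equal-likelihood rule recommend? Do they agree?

maximin → D; laplace → F (disagree)

Row minima: A=-40, B=-60, C=-50, D=30, E=0, F=0
Best worst-case = 30 → D.
Row averages: A=75, B=45, C=95, D=105, E=70, F=132.5
Highest average = 132.5 → F.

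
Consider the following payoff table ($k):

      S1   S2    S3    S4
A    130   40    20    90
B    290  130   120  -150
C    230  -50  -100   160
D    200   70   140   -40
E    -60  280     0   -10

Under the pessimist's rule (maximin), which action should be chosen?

Row minima: A=20, B=-150, C=-100, D=-40, E=-60
Best worst-case = 20 → A.

A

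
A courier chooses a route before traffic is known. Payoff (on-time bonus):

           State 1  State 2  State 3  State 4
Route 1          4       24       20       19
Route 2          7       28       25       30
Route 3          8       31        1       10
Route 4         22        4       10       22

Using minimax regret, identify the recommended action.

Route 2

Column bests: State 1=22, State 2=31, State 3=25, State 4=30.
Route 1 regrets: 18, 7, 5, 11 → max 18
Route 2 regrets: 15, 3, 0, 0 → max 15
Route 3 regrets: 14, 0, 24, 20 → max 24
Route 4 regrets: 0, 27, 15, 8 → max 27
Smallest max regret = 15 → Route 2.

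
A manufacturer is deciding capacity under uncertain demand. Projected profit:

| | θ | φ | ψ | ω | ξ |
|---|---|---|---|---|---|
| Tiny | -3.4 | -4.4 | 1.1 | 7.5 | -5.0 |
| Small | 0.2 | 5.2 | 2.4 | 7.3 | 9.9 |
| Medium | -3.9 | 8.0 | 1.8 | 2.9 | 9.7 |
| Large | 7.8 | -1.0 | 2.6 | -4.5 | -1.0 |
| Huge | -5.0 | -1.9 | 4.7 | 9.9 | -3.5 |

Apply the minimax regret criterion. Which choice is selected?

Small

Column bests: θ=7.8, φ=8.0, ψ=4.7, ω=9.9, ξ=9.9.
Tiny regrets: 11.2, 12.4, 3.6, 2.4, 14.9 → max 14.9
Small regrets: 7.6, 2.8, 2.3, 2.6, 0.0 → max 7.6
Medium regrets: 11.7, 0.0, 2.9, 7.0, 0.2 → max 11.7
Large regrets: 0.0, 9.0, 2.1, 14.4, 10.9 → max 14.4
Huge regrets: 12.8, 9.9, 0.0, 0.0, 13.4 → max 13.4
Smallest max regret = 7.6 → Small.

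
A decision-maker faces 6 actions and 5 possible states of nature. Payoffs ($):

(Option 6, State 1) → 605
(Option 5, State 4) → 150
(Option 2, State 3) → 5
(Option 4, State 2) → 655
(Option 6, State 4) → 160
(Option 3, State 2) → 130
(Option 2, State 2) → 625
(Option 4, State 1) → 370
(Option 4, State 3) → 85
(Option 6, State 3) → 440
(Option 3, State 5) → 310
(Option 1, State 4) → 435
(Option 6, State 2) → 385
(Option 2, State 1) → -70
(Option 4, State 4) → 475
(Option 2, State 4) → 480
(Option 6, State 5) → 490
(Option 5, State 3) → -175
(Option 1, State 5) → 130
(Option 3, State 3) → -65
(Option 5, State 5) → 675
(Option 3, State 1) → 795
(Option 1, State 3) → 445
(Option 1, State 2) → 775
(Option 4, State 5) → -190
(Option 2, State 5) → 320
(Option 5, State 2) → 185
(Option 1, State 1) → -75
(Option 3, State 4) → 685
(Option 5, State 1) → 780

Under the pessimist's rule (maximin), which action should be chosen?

Row minima: Option 1=-75, Option 2=-70, Option 3=-65, Option 4=-190, Option 5=-175, Option 6=160
Best worst-case = 160 → Option 6.

Option 6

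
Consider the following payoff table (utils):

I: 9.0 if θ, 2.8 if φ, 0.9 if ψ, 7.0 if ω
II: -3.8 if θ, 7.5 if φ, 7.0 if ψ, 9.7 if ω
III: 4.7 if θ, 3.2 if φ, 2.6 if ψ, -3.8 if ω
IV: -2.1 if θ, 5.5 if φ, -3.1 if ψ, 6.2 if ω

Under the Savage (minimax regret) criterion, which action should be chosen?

I

Column bests: θ=9.0, φ=7.5, ψ=7.0, ω=9.7.
I regrets: 0.0, 4.7, 6.1, 2.7 → max 6.1
II regrets: 12.8, 0.0, 0.0, 0.0 → max 12.8
III regrets: 4.3, 4.3, 4.4, 13.5 → max 13.5
IV regrets: 11.1, 2.0, 10.1, 3.5 → max 11.1
Smallest max regret = 6.1 → I.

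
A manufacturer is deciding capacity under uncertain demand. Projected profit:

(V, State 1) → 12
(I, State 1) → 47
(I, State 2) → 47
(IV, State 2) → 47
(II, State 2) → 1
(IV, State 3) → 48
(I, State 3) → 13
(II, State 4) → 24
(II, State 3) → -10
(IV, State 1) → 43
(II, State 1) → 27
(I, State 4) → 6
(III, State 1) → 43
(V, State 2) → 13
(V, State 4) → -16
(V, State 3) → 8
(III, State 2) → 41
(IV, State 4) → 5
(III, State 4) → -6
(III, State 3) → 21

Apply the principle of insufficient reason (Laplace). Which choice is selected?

Row averages: I=28.25, II=10.5, III=24.75, IV=35.75, V=4.25
Highest average = 35.75 → IV.

IV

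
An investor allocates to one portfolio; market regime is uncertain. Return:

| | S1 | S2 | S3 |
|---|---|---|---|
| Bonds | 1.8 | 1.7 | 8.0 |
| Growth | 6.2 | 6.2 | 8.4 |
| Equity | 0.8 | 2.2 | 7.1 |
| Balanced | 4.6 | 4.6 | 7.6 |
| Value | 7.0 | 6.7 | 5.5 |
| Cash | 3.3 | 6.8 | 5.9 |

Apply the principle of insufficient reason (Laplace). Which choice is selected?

Growth

Row averages: Bonds=23/6, Growth=104/15, Equity=101/30, Balanced=5.6, Value=6.4, Cash=16/3
Highest average = 104/15 → Growth.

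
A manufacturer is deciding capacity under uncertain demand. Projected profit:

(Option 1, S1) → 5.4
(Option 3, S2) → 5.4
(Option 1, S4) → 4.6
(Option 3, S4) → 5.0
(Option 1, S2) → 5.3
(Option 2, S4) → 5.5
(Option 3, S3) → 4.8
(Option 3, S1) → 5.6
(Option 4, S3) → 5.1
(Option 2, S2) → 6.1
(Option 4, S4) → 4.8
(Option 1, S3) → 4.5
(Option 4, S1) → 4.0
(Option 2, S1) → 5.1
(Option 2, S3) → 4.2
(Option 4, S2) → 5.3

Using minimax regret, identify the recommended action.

Column bests: S1=5.6, S2=6.1, S3=5.1, S4=5.5.
Option 1 regrets: 0.2, 0.8, 0.6, 0.9 → max 0.9
Option 2 regrets: 0.5, 0.0, 0.9, 0.0 → max 0.9
Option 3 regrets: 0.0, 0.7, 0.3, 0.5 → max 0.7
Option 4 regrets: 1.6, 0.8, 0.0, 0.7 → max 1.6
Smallest max regret = 0.7 → Option 3.

Option 3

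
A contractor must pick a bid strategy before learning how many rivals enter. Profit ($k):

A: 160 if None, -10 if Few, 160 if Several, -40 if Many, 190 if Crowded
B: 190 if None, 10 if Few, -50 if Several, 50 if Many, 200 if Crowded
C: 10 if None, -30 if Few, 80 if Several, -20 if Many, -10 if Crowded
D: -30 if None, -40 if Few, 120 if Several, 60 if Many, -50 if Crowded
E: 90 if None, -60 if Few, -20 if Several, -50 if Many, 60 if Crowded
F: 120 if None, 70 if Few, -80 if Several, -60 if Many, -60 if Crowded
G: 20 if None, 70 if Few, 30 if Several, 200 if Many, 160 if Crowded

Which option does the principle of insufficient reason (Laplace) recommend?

G

Row averages: A=92, B=80, C=6, D=12, E=4, F=-2, G=96
Highest average = 96 → G.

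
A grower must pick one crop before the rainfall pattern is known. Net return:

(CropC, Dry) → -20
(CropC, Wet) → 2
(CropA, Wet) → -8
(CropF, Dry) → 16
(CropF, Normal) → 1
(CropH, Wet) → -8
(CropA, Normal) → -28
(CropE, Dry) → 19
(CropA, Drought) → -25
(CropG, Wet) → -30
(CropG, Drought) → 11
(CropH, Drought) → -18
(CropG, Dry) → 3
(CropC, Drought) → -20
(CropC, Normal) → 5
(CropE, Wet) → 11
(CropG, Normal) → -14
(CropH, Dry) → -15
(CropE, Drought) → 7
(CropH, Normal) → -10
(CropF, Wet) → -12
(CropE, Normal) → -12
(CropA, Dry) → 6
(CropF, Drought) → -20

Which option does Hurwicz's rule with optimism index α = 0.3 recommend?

CropG: 0.3·11 + 0.7·(-30) = -17.7
CropE: 0.3·19 + 0.7·(-12) = -2.7
CropC: 0.3·5 + 0.7·(-20) = -12.5
CropH: 0.3·(-8) + 0.7·(-18) = -15
CropF: 0.3·16 + 0.7·(-20) = -9.2
CropA: 0.3·6 + 0.7·(-28) = -17.8
Highest Hurwicz score = -2.7 → CropE.

CropE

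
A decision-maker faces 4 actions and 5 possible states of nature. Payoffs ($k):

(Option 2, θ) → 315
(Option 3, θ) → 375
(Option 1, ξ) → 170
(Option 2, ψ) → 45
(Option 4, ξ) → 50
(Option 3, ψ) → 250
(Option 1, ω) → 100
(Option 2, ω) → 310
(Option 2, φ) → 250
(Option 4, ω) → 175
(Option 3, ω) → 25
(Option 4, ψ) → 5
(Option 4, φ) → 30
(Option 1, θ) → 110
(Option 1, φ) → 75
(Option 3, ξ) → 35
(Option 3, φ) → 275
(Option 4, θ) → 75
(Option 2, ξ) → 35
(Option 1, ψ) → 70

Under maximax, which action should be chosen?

Option 3

Row maxima: Option 1=170, Option 2=315, Option 3=375, Option 4=175
Best best-case = 375 → Option 3.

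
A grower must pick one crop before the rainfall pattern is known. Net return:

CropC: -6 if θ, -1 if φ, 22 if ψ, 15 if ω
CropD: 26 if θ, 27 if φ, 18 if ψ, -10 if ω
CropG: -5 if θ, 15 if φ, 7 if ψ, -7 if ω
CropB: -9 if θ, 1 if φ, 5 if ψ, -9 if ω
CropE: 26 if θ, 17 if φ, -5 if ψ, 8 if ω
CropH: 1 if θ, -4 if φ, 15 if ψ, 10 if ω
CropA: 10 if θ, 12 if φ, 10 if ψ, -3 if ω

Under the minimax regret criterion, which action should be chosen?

Column bests: θ=26, φ=27, ψ=22, ω=15.
CropC regrets: 32, 28, 0, 0 → max 32
CropD regrets: 0, 0, 4, 25 → max 25
CropG regrets: 31, 12, 15, 22 → max 31
CropB regrets: 35, 26, 17, 24 → max 35
CropE regrets: 0, 10, 27, 7 → max 27
CropH regrets: 25, 31, 7, 5 → max 31
CropA regrets: 16, 15, 12, 18 → max 18
Smallest max regret = 18 → CropA.

CropA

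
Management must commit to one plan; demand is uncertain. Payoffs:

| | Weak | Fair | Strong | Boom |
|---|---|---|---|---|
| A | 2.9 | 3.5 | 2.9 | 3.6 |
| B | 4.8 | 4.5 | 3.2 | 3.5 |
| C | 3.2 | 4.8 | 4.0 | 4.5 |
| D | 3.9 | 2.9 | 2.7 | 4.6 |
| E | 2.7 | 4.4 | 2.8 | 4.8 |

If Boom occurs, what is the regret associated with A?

1.2

Best payoff under Boom is 4.8.
Regret = 4.8 − 3.6 = 1.2.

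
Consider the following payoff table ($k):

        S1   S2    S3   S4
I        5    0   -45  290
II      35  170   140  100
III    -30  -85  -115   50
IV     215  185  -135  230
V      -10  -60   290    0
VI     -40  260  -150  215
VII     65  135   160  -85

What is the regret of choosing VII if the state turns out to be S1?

Best payoff under S1 is 215.
Regret = 215 − 65 = 150.

150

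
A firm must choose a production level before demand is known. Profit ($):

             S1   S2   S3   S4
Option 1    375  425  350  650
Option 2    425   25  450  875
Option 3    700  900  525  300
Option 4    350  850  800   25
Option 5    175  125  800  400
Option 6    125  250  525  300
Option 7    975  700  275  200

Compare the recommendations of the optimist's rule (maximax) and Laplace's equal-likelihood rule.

maximax → Option 7; laplace → Option 3 (disagree)

Row maxima: Option 1=650, Option 2=875, Option 3=900, Option 4=850, Option 5=800, Option 6=525, Option 7=975
Best best-case = 975 → Option 7.
Row averages: Option 1=450, Option 2=443.75, Option 3=606.25, Option 4=506.25, Option 5=375, Option 6=300, Option 7=537.5
Highest average = 606.25 → Option 3.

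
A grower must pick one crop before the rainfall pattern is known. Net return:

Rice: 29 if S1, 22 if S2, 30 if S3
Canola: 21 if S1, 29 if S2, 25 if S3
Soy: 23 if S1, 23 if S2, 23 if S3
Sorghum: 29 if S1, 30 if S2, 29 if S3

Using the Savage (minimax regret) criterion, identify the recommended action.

Sorghum

Column bests: S1=29, S2=30, S3=30.
Rice regrets: 0, 8, 0 → max 8
Canola regrets: 8, 1, 5 → max 8
Soy regrets: 6, 7, 7 → max 7
Sorghum regrets: 0, 0, 1 → max 1
Smallest max regret = 1 → Sorghum.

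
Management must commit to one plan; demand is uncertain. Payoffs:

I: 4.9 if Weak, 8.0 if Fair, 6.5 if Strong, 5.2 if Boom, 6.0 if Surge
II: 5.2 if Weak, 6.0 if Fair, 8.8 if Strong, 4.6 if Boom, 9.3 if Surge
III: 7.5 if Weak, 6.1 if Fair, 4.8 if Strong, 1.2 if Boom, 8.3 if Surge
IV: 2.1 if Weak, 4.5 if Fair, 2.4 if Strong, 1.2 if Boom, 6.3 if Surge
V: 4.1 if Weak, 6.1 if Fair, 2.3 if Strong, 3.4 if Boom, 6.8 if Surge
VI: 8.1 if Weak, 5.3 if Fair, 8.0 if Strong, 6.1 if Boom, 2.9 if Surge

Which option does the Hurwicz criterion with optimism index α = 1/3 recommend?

II

I: 1/3·8.0 + 2/3·4.9 = 89/15
II: 1/3·9.3 + 2/3·4.6 = 37/6
III: 1/3·8.3 + 2/3·1.2 = 107/30
IV: 1/3·6.3 + 2/3·1.2 = 2.9
V: 1/3·6.8 + 2/3·2.3 = 3.8
VI: 1/3·8.1 + 2/3·2.9 = 139/30
Highest Hurwicz score = 37/6 → II.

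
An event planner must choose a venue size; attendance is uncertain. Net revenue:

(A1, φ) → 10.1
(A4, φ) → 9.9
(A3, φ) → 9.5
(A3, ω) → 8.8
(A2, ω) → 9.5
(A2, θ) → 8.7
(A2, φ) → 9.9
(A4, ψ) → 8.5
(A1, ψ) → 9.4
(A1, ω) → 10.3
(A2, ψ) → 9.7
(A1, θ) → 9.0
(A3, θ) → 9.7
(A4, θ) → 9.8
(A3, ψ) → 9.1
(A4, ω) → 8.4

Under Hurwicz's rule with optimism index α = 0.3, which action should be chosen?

A1: 0.3·10.3 + 0.7·9.0 = 9.39
A2: 0.3·9.9 + 0.7·8.7 = 9.06
A3: 0.3·9.7 + 0.7·8.8 = 9.07
A4: 0.3·9.9 + 0.7·8.4 = 8.85
Highest Hurwicz score = 9.39 → A1.

A1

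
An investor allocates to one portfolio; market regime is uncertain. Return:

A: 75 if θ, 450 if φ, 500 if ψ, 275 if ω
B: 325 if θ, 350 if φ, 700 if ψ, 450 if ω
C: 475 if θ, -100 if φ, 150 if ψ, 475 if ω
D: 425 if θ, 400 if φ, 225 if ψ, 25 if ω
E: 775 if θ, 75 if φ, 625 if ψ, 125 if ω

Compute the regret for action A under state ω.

200

Best payoff under ω is 475.
Regret = 475 − 275 = 200.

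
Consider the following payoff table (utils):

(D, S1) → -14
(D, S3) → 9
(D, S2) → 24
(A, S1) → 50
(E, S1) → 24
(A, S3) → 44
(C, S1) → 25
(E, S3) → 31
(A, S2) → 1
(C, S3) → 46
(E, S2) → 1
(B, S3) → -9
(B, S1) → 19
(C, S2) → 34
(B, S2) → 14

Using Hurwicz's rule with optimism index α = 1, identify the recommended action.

A

A: 1·50 + 0·1 = 50
B: 1·19 + 0·(-9) = 19
C: 1·46 + 0·25 = 46
D: 1·24 + 0·(-14) = 24
E: 1·31 + 0·1 = 31
Highest Hurwicz score = 50 → A.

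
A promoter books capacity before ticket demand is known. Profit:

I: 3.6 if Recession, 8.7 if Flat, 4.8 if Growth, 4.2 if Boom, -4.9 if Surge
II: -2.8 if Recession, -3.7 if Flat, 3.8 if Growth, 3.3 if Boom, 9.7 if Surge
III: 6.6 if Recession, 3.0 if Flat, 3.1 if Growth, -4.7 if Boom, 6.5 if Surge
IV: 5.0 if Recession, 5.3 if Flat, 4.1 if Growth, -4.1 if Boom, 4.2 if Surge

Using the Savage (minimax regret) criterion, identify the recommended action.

IV

Column bests: Recession=6.6, Flat=8.7, Growth=4.8, Boom=4.2, Surge=9.7.
I regrets: 3.0, 0.0, 0.0, 0.0, 14.6 → max 14.6
II regrets: 9.4, 12.4, 1.0, 0.9, 0.0 → max 12.4
III regrets: 0.0, 5.7, 1.7, 8.9, 3.2 → max 8.9
IV regrets: 1.6, 3.4, 0.7, 8.3, 5.5 → max 8.3
Smallest max regret = 8.3 → IV.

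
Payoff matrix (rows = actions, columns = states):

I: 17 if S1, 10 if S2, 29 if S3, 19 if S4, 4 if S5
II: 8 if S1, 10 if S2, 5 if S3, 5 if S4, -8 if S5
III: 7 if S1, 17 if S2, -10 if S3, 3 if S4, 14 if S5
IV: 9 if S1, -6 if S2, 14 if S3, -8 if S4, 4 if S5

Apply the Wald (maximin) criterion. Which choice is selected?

I

Row minima: I=4, II=-8, III=-10, IV=-8
Best worst-case = 4 → I.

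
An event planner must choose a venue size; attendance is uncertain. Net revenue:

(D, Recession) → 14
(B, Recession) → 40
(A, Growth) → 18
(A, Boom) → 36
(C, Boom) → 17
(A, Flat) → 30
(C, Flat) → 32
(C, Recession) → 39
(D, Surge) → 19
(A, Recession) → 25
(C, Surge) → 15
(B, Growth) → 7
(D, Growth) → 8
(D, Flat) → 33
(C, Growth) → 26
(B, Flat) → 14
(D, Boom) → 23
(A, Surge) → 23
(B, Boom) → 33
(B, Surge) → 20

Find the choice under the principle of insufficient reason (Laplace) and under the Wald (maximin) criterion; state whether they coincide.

Row averages: A=26.4, B=22.8, C=25.8, D=19.4
Highest average = 26.4 → A.
Row minima: A=18, B=7, C=15, D=8
Best worst-case = 18 → A.

laplace → A; maximin → A (agree)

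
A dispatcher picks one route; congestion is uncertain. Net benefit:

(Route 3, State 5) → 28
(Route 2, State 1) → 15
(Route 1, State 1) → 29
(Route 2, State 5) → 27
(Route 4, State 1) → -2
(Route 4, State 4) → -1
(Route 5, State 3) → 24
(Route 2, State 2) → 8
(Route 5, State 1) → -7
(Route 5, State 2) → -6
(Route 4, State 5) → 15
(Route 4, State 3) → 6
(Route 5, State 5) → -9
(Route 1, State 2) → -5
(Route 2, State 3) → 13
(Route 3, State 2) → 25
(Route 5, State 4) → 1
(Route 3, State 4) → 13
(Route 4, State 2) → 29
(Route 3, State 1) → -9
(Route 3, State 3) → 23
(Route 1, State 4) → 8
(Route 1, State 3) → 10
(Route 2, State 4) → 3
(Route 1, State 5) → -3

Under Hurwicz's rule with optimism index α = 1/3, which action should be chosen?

Route 1: 1/3·29 + 2/3·(-5) = 19/3
Route 2: 1/3·27 + 2/3·3 = 11
Route 3: 1/3·28 + 2/3·(-9) = 10/3
Route 4: 1/3·29 + 2/3·(-2) = 25/3
Route 5: 1/3·24 + 2/3·(-9) = 2
Highest Hurwicz score = 11 → Route 2.

Route 2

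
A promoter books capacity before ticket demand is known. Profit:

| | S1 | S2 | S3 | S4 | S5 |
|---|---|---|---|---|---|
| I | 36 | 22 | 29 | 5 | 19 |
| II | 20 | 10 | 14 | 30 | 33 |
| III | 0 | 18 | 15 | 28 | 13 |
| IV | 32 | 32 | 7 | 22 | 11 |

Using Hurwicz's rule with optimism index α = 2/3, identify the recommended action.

I

I: 2/3·36 + 1/3·5 = 77/3
II: 2/3·33 + 1/3·10 = 76/3
III: 2/3·28 + 1/3·0 = 56/3
IV: 2/3·32 + 1/3·7 = 71/3
Highest Hurwicz score = 77/3 → I.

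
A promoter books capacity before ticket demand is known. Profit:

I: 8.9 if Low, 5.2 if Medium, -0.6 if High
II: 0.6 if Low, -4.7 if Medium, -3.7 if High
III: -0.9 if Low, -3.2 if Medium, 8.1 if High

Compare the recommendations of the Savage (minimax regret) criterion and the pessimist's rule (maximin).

Column bests: Low=8.9, Medium=5.2, High=8.1.
I regrets: 0.0, 0.0, 8.7 → max 8.7
II regrets: 8.3, 9.9, 11.8 → max 11.8
III regrets: 9.8, 8.4, 0.0 → max 9.8
Smallest max regret = 8.7 → I.
Row minima: I=-0.6, II=-4.7, III=-3.2
Best worst-case = -0.6 → I.

minimax regret → I; maximin → I (agree)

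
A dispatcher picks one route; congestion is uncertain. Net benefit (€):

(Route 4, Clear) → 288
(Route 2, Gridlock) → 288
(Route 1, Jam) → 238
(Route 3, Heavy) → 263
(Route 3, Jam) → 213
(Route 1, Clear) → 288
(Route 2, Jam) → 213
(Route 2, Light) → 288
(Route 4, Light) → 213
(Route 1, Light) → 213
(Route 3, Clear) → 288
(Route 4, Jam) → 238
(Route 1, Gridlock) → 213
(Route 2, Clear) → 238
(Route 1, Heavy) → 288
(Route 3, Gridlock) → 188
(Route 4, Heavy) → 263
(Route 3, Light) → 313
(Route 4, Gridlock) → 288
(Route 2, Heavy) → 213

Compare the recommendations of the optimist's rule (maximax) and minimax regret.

Row maxima: Route 1=288, Route 2=288, Route 3=313, Route 4=288
Best best-case = 313 → Route 3.
Column bests: Clear=288, Light=313, Heavy=288, Jam=238, Gridlock=288.
Route 1 regrets: 0, 100, 0, 0, 75 → max 100
Route 2 regrets: 50, 25, 75, 25, 0 → max 75
Route 3 regrets: 0, 0, 25, 25, 100 → max 100
Route 4 regrets: 0, 100, 25, 0, 0 → max 100
Smallest max regret = 75 → Route 2.

maximax → Route 3; minimax regret → Route 2 (disagree)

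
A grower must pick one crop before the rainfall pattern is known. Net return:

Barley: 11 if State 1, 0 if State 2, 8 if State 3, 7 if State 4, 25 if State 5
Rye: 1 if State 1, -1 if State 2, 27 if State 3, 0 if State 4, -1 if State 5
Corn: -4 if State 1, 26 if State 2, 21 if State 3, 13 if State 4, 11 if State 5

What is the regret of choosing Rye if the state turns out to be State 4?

13

Best payoff under State 4 is 13.
Regret = 13 − 0 = 13.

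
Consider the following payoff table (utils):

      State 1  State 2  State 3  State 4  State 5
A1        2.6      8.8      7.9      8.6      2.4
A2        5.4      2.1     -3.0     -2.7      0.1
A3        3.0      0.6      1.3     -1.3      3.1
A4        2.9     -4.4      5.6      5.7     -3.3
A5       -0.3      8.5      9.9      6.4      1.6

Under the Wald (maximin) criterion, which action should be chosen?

Row minima: A1=2.4, A2=-3.0, A3=-1.3, A4=-4.4, A5=-0.3
Best worst-case = 2.4 → A1.

A1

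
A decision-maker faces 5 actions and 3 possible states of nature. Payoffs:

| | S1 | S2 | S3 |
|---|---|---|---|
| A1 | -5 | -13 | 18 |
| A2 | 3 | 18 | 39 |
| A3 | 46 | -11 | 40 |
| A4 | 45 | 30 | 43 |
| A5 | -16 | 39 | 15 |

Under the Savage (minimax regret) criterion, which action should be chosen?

A4

Column bests: S1=46, S2=39, S3=43.
A1 regrets: 51, 52, 25 → max 52
A2 regrets: 43, 21, 4 → max 43
A3 regrets: 0, 50, 3 → max 50
A4 regrets: 1, 9, 0 → max 9
A5 regrets: 62, 0, 28 → max 62
Smallest max regret = 9 → A4.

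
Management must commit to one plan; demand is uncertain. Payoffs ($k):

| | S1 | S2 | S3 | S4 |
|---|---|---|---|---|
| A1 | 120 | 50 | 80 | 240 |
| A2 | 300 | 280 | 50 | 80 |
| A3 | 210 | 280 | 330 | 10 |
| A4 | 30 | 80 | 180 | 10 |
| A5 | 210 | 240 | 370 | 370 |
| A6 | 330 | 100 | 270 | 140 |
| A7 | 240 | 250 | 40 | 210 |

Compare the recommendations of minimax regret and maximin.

minimax regret → A5; maximin → A5 (agree)

Column bests: S1=330, S2=280, S3=370, S4=370.
A1 regrets: 210, 230, 290, 130 → max 290
A2 regrets: 30, 0, 320, 290 → max 320
A3 regrets: 120, 0, 40, 360 → max 360
A4 regrets: 300, 200, 190, 360 → max 360
A5 regrets: 120, 40, 0, 0 → max 120
A6 regrets: 0, 180, 100, 230 → max 230
A7 regrets: 90, 30, 330, 160 → max 330
Smallest max regret = 120 → A5.
Row minima: A1=50, A2=50, A3=10, A4=10, A5=210, A6=100, A7=40
Best worst-case = 210 → A5.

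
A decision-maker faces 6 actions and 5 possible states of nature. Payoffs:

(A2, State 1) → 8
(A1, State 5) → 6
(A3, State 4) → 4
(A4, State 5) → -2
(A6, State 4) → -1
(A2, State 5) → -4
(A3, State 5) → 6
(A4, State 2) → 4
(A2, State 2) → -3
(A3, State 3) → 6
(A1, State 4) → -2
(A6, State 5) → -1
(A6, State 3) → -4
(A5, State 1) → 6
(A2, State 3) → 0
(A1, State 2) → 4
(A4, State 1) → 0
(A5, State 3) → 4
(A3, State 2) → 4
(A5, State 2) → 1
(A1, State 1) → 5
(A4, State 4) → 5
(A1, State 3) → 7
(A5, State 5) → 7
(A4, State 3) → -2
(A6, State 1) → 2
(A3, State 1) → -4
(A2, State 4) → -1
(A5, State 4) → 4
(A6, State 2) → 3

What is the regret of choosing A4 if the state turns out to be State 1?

8

Best payoff under State 1 is 8.
Regret = 8 − 0 = 8.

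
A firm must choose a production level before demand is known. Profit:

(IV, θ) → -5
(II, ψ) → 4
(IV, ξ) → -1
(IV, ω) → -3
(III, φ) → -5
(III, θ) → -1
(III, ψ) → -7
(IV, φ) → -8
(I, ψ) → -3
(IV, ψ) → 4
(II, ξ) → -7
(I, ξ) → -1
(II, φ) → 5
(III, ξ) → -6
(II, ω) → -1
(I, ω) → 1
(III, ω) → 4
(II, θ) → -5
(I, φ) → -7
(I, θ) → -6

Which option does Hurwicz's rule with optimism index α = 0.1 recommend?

II

I: 0.1·1 + 0.9·(-7) = -6.2
II: 0.1·5 + 0.9·(-7) = -5.8
III: 0.1·4 + 0.9·(-7) = -5.9
IV: 0.1·4 + 0.9·(-8) = -6.8
Highest Hurwicz score = -5.8 → II.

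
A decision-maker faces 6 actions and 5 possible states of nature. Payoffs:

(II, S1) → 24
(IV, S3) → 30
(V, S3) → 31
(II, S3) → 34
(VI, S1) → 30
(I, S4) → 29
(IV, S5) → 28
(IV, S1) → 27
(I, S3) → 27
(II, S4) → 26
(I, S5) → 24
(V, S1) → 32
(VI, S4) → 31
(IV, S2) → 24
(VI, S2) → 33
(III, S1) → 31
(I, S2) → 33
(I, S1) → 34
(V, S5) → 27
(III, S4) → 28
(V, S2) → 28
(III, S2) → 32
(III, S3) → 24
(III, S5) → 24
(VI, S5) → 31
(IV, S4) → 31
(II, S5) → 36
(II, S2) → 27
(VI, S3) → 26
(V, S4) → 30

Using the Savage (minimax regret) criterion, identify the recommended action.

Column bests: S1=34, S2=33, S3=34, S4=31, S5=36.
I regrets: 0, 0, 7, 2, 12 → max 12
II regrets: 10, 6, 0, 5, 0 → max 10
III regrets: 3, 1, 10, 3, 12 → max 12
IV regrets: 7, 9, 4, 0, 8 → max 9
V regrets: 2, 5, 3, 1, 9 → max 9
VI regrets: 4, 0, 8, 0, 5 → max 8
Smallest max regret = 8 → VI.

VI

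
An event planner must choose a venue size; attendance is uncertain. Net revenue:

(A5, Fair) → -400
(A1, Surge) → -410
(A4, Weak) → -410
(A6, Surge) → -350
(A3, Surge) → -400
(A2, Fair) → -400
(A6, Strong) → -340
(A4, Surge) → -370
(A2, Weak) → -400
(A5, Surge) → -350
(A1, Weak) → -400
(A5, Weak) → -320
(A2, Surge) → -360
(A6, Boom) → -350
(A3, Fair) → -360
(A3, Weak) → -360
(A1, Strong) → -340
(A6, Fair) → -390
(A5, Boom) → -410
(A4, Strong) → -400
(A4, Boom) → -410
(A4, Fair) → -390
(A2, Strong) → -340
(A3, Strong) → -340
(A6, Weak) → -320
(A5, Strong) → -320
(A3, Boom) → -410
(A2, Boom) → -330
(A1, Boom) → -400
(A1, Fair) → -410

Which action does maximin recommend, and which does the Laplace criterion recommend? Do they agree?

Row minima: A1=-410, A2=-400, A3=-410, A4=-410, A5=-410, A6=-390
Best worst-case = -390 → A6.
Row averages: A1=-392, A2=-366, A3=-374, A4=-396, A5=-360, A6=-350
Highest average = -350 → A6.

maximin → A6; laplace → A6 (agree)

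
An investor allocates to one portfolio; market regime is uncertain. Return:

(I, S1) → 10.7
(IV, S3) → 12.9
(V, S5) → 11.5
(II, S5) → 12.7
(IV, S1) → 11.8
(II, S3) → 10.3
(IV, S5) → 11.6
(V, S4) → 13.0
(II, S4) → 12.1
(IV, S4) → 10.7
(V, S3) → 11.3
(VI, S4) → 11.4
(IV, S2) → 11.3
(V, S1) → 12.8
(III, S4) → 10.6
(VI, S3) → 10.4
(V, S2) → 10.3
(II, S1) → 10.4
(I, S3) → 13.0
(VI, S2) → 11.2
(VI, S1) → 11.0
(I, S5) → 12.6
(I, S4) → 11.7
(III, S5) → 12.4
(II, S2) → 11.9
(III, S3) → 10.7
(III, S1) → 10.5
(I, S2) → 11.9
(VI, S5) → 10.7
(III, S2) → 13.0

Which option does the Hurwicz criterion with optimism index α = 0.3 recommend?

I

I: 0.3·13.0 + 0.7·10.7 = 11.39
II: 0.3·12.7 + 0.7·10.3 = 11.02
III: 0.3·13.0 + 0.7·10.5 = 11.25
IV: 0.3·12.9 + 0.7·10.7 = 11.36
V: 0.3·13.0 + 0.7·10.3 = 11.11
VI: 0.3·11.4 + 0.7·10.4 = 10.7
Highest Hurwicz score = 11.39 → I.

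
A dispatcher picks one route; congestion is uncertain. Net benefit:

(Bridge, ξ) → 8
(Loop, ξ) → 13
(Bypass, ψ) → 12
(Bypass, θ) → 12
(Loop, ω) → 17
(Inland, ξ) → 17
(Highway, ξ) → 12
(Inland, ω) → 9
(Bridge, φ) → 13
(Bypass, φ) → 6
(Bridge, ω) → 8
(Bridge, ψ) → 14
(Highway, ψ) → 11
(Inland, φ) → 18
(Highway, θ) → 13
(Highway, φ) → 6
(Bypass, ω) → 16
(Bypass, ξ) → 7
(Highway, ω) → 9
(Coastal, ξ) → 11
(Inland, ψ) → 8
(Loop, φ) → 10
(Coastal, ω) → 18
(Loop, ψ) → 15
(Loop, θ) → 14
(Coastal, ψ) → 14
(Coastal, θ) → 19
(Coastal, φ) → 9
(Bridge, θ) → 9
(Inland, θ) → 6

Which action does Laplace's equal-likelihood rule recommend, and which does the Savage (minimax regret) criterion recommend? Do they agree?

Row averages: Highway=10.2, Inland=11.6, Loop=13.8, Bypass=10.6, Bridge=10.4, Coastal=14.2
Highest average = 14.2 → Coastal.
Column bests: θ=19, φ=18, ψ=15, ω=18, ξ=17.
Highway regrets: 6, 12, 4, 9, 5 → max 12
Inland regrets: 13, 0, 7, 9, 0 → max 13
Loop regrets: 5, 8, 0, 1, 4 → max 8
Bypass regrets: 7, 12, 3, 2, 10 → max 12
Bridge regrets: 10, 5, 1, 10, 9 → max 10
Coastal regrets: 0, 9, 1, 0, 6 → max 9
Smallest max regret = 8 → Loop.

laplace → Coastal; minimax regret → Loop (disagree)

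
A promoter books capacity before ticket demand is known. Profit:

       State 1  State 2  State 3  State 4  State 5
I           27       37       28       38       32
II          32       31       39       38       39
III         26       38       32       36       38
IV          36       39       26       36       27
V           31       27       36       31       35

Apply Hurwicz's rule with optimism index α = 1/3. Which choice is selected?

I: 1/3·38 + 2/3·27 = 92/3
II: 1/3·39 + 2/3·31 = 101/3
III: 1/3·38 + 2/3·26 = 30
IV: 1/3·39 + 2/3·26 = 91/3
V: 1/3·36 + 2/3·27 = 30
Highest Hurwicz score = 101/3 → II.

II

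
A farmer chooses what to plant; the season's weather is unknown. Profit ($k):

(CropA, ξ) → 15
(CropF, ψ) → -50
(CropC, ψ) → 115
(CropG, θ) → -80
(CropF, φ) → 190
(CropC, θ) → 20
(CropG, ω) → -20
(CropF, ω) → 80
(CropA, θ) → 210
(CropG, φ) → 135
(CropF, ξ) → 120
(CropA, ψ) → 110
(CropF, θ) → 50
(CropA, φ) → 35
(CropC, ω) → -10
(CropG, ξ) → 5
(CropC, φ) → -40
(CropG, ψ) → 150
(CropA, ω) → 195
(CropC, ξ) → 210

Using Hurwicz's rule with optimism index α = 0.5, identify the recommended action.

CropA

CropA: 0.5·210 + 0.5·15 = 112.5
CropG: 0.5·150 + 0.5·(-80) = 35
CropC: 0.5·210 + 0.5·(-40) = 85
CropF: 0.5·190 + 0.5·(-50) = 70
Highest Hurwicz score = 112.5 → CropA.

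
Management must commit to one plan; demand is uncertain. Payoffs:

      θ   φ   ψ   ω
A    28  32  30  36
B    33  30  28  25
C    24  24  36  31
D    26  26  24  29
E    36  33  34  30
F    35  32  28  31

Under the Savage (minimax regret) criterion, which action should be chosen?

Column bests: θ=36, φ=33, ψ=36, ω=36.
A regrets: 8, 1, 6, 0 → max 8
B regrets: 3, 3, 8, 11 → max 11
C regrets: 12, 9, 0, 5 → max 12
D regrets: 10, 7, 12, 7 → max 12
E regrets: 0, 0, 2, 6 → max 6
F regrets: 1, 1, 8, 5 → max 8
Smallest max regret = 6 → E.

E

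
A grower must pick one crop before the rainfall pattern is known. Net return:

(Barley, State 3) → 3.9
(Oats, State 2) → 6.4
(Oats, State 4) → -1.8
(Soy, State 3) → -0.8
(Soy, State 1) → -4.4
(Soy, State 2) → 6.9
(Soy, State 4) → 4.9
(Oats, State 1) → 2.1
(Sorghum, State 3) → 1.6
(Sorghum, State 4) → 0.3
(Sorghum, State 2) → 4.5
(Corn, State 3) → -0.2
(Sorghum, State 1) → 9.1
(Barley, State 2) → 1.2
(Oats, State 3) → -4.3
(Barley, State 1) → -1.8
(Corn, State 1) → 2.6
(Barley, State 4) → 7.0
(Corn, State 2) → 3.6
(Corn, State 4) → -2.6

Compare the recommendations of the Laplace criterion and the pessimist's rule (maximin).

laplace → Sorghum; maximin → Sorghum (agree)

Row averages: Soy=1.65, Sorghum=3.875, Corn=0.85, Oats=0.6, Barley=2.575
Highest average = 3.875 → Sorghum.
Row minima: Soy=-4.4, Sorghum=0.3, Corn=-2.6, Oats=-4.3, Barley=-1.8
Best worst-case = 0.3 → Sorghum.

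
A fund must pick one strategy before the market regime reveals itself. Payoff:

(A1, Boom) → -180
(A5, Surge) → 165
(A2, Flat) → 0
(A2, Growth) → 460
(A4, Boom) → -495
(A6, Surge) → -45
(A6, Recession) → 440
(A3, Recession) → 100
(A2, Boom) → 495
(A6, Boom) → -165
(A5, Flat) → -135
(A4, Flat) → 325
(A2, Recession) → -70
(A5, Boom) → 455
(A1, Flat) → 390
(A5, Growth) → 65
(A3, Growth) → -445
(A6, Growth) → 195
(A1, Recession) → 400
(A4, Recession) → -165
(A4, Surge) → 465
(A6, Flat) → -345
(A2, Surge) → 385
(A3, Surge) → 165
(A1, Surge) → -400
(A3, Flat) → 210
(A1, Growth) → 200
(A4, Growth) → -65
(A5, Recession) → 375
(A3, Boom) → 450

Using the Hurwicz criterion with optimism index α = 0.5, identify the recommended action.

A2

A1: 0.5·400 + 0.5·(-400) = 0
A2: 0.5·495 + 0.5·(-70) = 212.5
A3: 0.5·450 + 0.5·(-445) = 2.5
A4: 0.5·465 + 0.5·(-495) = -15
A5: 0.5·455 + 0.5·(-135) = 160
A6: 0.5·440 + 0.5·(-345) = 47.5
Highest Hurwicz score = 212.5 → A2.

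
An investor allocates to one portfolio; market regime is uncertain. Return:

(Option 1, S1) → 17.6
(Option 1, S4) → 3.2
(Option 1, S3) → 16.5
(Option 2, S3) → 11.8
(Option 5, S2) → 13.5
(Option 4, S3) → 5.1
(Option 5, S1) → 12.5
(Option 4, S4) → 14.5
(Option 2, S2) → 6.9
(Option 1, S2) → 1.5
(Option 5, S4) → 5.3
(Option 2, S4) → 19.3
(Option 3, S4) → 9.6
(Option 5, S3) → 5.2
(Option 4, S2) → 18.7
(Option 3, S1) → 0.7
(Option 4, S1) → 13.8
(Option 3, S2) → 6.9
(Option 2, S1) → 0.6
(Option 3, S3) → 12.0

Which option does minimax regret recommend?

Option 4

Column bests: S1=17.6, S2=18.7, S3=16.5, S4=19.3.
Option 1 regrets: 0.0, 17.2, 0.0, 16.1 → max 17.2
Option 2 regrets: 17.0, 11.8, 4.7, 0.0 → max 17.0
Option 3 regrets: 16.9, 11.8, 4.5, 9.7 → max 16.9
Option 4 regrets: 3.8, 0.0, 11.4, 4.8 → max 11.4
Option 5 regrets: 5.1, 5.2, 11.3, 14.0 → max 14.0
Smallest max regret = 11.4 → Option 4.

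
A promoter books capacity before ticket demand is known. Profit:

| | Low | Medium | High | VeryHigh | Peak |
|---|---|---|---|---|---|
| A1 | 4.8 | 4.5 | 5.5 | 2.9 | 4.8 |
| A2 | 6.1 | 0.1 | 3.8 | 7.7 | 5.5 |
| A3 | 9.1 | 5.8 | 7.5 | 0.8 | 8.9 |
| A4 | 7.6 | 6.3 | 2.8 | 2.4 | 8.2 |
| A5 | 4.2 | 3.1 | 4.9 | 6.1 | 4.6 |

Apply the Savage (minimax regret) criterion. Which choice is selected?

Column bests: Low=9.1, Medium=6.3, High=7.5, VeryHigh=7.7, Peak=8.9.
A1 regrets: 4.3, 1.8, 2.0, 4.8, 4.1 → max 4.8
A2 regrets: 3.0, 6.2, 3.7, 0.0, 3.4 → max 6.2
A3 regrets: 0.0, 0.5, 0.0, 6.9, 0.0 → max 6.9
A4 regrets: 1.5, 0.0, 4.7, 5.3, 0.7 → max 5.3
A5 regrets: 4.9, 3.2, 2.6, 1.6, 4.3 → max 4.9
Smallest max regret = 4.8 → A1.

A1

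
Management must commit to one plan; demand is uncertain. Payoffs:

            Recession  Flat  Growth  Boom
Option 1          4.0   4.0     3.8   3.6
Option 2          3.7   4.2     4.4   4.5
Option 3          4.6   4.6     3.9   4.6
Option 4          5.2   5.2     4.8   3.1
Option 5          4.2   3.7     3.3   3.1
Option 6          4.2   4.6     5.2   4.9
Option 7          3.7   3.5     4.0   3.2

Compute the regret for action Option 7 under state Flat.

Best payoff under Flat is 5.2.
Regret = 5.2 − 3.5 = 1.7.

1.7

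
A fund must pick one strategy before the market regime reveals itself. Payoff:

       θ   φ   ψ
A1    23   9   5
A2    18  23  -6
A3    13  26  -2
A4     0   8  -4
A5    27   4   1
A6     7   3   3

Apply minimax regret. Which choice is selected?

A2

Column bests: θ=27, φ=26, ψ=5.
A1 regrets: 4, 17, 0 → max 17
A2 regrets: 9, 3, 11 → max 11
A3 regrets: 14, 0, 7 → max 14
A4 regrets: 27, 18, 9 → max 27
A5 regrets: 0, 22, 4 → max 22
A6 regrets: 20, 23, 2 → max 23
Smallest max regret = 11 → A2.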